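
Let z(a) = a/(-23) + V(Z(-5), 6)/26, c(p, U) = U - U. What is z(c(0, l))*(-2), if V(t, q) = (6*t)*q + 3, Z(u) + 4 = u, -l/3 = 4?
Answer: 321/13 ≈ 24.692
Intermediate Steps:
l = -12 (l = -3*4 = -12)
Z(u) = -4 + u
V(t, q) = 3 + 6*q*t (V(t, q) = 6*q*t + 3 = 3 + 6*q*t)
c(p, U) = 0
z(a) = -321/26 - a/23 (z(a) = a/(-23) + (3 + 6*6*(-4 - 5))/26 = a*(-1/23) + (3 + 6*6*(-9))*(1/26) = -a/23 + (3 - 324)*(1/26) = -a/23 - 321*1/26 = -a/23 - 321/26 = -321/26 - a/23)
z(c(0, l))*(-2) = (-321/26 - 1/23*0)*(-2) = (-321/26 + 0)*(-2) = -321/26*(-2) = 321/13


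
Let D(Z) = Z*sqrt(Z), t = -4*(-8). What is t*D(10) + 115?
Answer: 115 + 320*sqrt(10) ≈ 1126.9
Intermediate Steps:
t = 32
D(Z) = Z**(3/2)
t*D(10) + 115 = 32*10**(3/2) + 115 = 32*(10*sqrt(10)) + 115 = 320*sqrt(10) + 115 = 115 + 320*sqrt(10)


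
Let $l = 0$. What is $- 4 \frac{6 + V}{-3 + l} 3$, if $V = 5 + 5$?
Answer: $64$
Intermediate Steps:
$V = 10$
$- 4 \frac{6 + V}{-3 + l} 3 = - 4 \frac{6 + 10}{-3 + 0} \cdot 3 = - 4 \frac{16}{-3} \cdot 3 = - 4 \cdot 16 \left(- \frac{1}{3}\right) 3 = \left(-4\right) \left(- \frac{16}{3}\right) 3 = \frac{64}{3} \cdot 3 = 64$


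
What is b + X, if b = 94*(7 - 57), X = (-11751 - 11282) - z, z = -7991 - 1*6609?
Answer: -13133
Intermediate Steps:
z = -14600 (z = -7991 - 6609 = -14600)
X = -8433 (X = (-11751 - 11282) - 1*(-14600) = -23033 + 14600 = -8433)
b = -4700 (b = 94*(-50) = -4700)
b + X = -4700 - 8433 = -13133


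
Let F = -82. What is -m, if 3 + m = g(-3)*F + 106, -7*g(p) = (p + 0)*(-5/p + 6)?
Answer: 1165/7 ≈ 166.43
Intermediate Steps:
g(p) = -p*(6 - 5/p)/7 (g(p) = -(p + 0)*(-5/p + 6)/7 = -p*(6 - 5/p)/7)
m = -1165/7 (m = -3 + ((5/7 - 6/7*(-3))*(-82) + 106) = -3 + ((5/7 + 18/7)*(-82) + 106) = -3 + ((23/7)*(-82) + 106) = -3 + (-1886/7 + 106) = -3 - 1144/7 = -1165/7 ≈ -166.43)
-m = -1*(-1165/7) = 1165/7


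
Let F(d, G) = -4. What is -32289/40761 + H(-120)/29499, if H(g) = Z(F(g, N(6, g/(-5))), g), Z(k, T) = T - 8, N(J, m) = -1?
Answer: -106412291/133600971 ≈ -0.79649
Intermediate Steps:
Z(k, T) = -8 + T
H(g) = -8 + g
-32289/40761 + H(-120)/29499 = -32289/40761 + (-8 - 120)/29499 = -32289*1/40761 - 128*1/29499 = -10763/13587 - 128/29499 = -106412291/133600971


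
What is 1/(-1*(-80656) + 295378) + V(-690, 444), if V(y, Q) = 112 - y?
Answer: 301579269/376034 ≈ 802.00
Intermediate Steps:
1/(-1*(-80656) + 295378) + V(-690, 444) = 1/(-1*(-80656) + 295378) + (112 - 1*(-690)) = 1/(80656 + 295378) + (112 + 690) = 1/376034 + 802 = 301579269/376034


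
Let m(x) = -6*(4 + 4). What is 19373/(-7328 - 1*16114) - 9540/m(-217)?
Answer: 9279449/46884 ≈ 197.92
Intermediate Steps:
m(x) = -48 (m(x) = -6*8 = -48)
19373/(-7328 - 1*16114) - 9540/m(-217) = 19373/(-7328 - 1*16114) - 9540/(-48) = 19373/(-7328 - 16114) - 9540*(-1/48) = 19373/(-23442) + 795/4 = 19373*(-1/23442) + 795/4 = -19373/23442 + 795/4 = 9279449/46884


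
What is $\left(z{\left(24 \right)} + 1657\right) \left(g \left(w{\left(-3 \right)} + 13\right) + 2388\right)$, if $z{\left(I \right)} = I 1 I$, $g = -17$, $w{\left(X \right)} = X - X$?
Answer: $4838911$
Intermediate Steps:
$w{\left(X \right)} = 0$
$z{\left(I \right)} = I^{2}$ ($z{\left(I \right)} = I I = I^{2}$)
$\left(z{\left(24 \right)} + 1657\right) \left(g \left(w{\left(-3 \right)} + 13\right) + 2388\right) = \left(24^{2} + 1657\right) \left(- 17 \left(0 + 13\right) + 2388\right) = \left(576 + 1657\right) \left(\left(-17\right) 13 + 2388\right) = 2233 \left(-221 + 2388\right) = 2233 \cdot 2167 = 4838911$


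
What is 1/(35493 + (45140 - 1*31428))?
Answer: 1/49205 ≈ 2.0323e-5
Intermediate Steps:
1/(35493 + (45140 - 1*31428)) = 1/(35493 + (45140 - 31428)) = 1/(35493 + 13712) = 1/49205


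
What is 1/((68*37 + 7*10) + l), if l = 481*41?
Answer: 1/22307 ≈ 4.4829e-5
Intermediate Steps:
l = 19721
1/((68*37 + 7*10) + l) = 1/((68*37 + 7*10) + 19721) = 1/((2516 + 70) + 19721) = 1/(2586 + 19721) = 1/22307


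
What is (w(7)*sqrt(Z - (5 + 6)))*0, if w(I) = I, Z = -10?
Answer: 0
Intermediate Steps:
(w(7)*sqrt(Z - (5 + 6)))*0 = (7*sqrt(-10 - (5 + 6)))*0 = (7*sqrt(-10 - 1*11))*0 = (7*sqrt(-10 - 11))*0 = (7*sqrt(-21))*0 = (7*(I*sqrt(21)))*0 = (7*I*sqrt(21))*0 = 0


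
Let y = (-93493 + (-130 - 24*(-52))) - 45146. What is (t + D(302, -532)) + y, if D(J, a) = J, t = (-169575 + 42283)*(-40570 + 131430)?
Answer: -11565888339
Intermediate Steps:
t = -11565751120 (t = -127292*90860 = -11565751120)
y = -137521 (y = (-93493 + (-130 + 1248)) - 45146 = (-93493 + 1118) - 45146 = -92375 - 45146 = -137521)
(t + D(302, -532)) + y = (-11565751120 + 302) - 137521 = -11565750818 - 137521 = -11565888339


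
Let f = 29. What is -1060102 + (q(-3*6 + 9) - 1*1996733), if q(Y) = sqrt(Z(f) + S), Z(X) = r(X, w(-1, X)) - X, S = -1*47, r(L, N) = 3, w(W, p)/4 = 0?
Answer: -3056835 + I*sqrt(73) ≈ -3.0568e+6 + 8.544*I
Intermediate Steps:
w(W, p) = 0 (w(W, p) = 4*0 = 0)
S = -47
Z(X) = 3 - X
q(Y) = I*sqrt(73) (q(Y) = sqrt((3 - 1*29) - 47) = sqrt((3 - 29) - 47) = sqrt(-26 - 47) = sqrt(-73) = I*sqrt(73))
-1060102 + (q(-3*6 + 9) - 1*1996733) = -1060102 + (I*sqrt(73) - 1*1996733) = -1060102 + (I*sqrt(73) - 1996733) = -1060102 + (-1996733 + I*sqrt(73)) = -3056835 + I*sqrt(73)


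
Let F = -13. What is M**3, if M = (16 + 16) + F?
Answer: 6859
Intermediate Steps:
M = 19 (M = (16 + 16) - 13 = 32 - 13 = 19)
M**3 = 19**3 = 6859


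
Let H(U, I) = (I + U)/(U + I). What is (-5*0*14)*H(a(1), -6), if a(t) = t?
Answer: 0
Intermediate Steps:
H(U, I) = 1 (H(U, I) = (I + U)/(I + U) = 1)
(-5*0*14)*H(a(1), -6) = (-5*0*14)*1 = (0*14)*1 = 0*1 = 0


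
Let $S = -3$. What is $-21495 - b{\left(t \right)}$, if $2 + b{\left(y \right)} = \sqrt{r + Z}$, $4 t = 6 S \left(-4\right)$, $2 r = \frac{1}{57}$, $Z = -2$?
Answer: $-21493 - \frac{i \sqrt{25878}}{114} \approx -21493.0 - 1.4111 i$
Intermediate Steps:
$r = \frac{1}{114}$ ($r = \frac{1}{2 \cdot 57} = \frac{1}{2} \cdot \frac{1}{57} = \frac{1}{114} \approx 0.0087719$)
$t = 18$ ($t = \frac{6 \left(-3\right) \left(-4\right)}{4} = \frac{\left(-18\right) \left(-4\right)}{4} = \frac{1}{4} \cdot 72 = 18$)
$b{\left(y \right)} = -2 + \frac{i \sqrt{25878}}{114}$ ($b{\left(y \right)} = -2 + \sqrt{\frac{1}{114} - 2} = -2 + \sqrt{- \frac{227}{114}} = -2 + \frac{i \sqrt{25878}}{114}$)
$-21495 - b{\left(t \right)} = -21495 - \left(-2 + \frac{i \sqrt{25878}}{114}\right) = -21495 + \left(2 - \frac{i \sqrt{25878}}{114}\right) = -21493 - \frac{i \sqrt{25878}}{114}$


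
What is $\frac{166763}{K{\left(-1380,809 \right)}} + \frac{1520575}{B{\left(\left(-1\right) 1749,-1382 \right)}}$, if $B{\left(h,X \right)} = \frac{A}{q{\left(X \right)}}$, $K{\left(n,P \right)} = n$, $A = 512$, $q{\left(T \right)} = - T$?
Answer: $\frac{362486804293}{88320} \approx 4.1042 \cdot 10^{6}$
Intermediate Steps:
$B{\left(h,X \right)} = - \frac{512}{X}$ ($B{\left(h,X \right)} = \frac{512}{\left(-1\right) X} = 512 \left(- \frac{1}{X}\right) = - \frac{512}{X}$)
$\frac{166763}{K{\left(-1380,809 \right)}} + \frac{1520575}{B{\left(\left(-1\right) 1749,-1382 \right)}} = \frac{166763}{-1380} + \frac{1520575}{\left(-512\right) \frac{1}{-1382}} = 166763 \left(- \frac{1}{1380}\right) + \frac{1520575}{\left(-512\right) \left(- \frac{1}{1382}\right)} = - \frac{166763}{1380} + \frac{1520575}{\frac{256}{691}} = - \frac{166763}{1380} + 1520575 \cdot \frac{691}{256} = - \frac{166763}{1380} + \frac{1050717325}{256} = \frac{362486804293}{88320}$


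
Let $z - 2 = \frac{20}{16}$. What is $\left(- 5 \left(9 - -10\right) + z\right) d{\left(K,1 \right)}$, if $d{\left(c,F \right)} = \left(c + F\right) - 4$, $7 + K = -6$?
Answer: $1468$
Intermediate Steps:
$K = -13$ ($K = -7 - 6 = -13$)
$z = \frac{13}{4}$ ($z = 2 + \frac{20}{16} = 2 + 20 \cdot \frac{1}{16} = 2 + \frac{5}{4} = \frac{13}{4} \approx 3.25$)
$d{\left(c,F \right)} = -4 + F + c$ ($d{\left(c,F \right)} = \left(F + c\right) - 4 = -4 + F + c$)
$\left(- 5 \left(9 - -10\right) + z\right) d{\left(K,1 \right)} = \left(- 5 \left(9 - -10\right) + \frac{13}{4}\right) \left(-4 + 1 - 13\right) = \left(- 5 \left(9 + 10\right) + \frac{13}{4}\right) \left(-16\right) = \left(\left(-5\right) 19 + \frac{13}{4}\right) \left(-16\right) = \left(-95 + \frac{13}{4}\right) \left(-16\right) = \left(- \frac{367}{4}\right) \left(-16\right) = 1468$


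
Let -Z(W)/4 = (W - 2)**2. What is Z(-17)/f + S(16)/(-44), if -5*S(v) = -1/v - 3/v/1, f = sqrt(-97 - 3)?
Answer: -1/880 + 722*I/5 ≈ -0.0011364 + 144.4*I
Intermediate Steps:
f = 10*I (f = sqrt(-100) = 10*I ≈ 10.0*I)
Z(W) = -4*(-2 + W)**2 (Z(W) = -4*(W - 2)**2 = -4*(-2 + W)**2)
S(v) = 4/(5*v) (S(v) = -(-1/v - 3/v/1)/5 = -(-1/v - 3/v*1)/5 = -(-1/v - 3/v)/5 = -(-4)/(5*v) = 4/(5*v))
Z(-17)/f + S(16)/(-44) = (-4*(-2 - 17)**2)/((10*I)) + ((4/5)/16)/(-44) = (-4*(-19)**2)*(-I/10) + ((4/5)*(1/16))*(-1/44) = (-4*361)*(-I/10) + (1/20)*(-1/44) = -(-722)*I/5 - 1/880 = 722*I/5 - 1/880 = -1/880 + 722*I/5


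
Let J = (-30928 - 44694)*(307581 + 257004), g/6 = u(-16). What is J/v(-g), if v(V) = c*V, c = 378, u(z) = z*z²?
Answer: -1016548735/221184 ≈ -4595.9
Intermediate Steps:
u(z) = z³
g = -24576 (g = 6*(-16)³ = 6*(-4096) = -24576)
v(V) = 378*V
J = -42695046870 (J = -75622*564585 = -42695046870)
J/v(-g) = -42695046870/(378*(-1*(-24576))) = -42695046870/(378*24576) = -42695046870/9289728 = -42695046870*1/9289728 = -1016548735/221184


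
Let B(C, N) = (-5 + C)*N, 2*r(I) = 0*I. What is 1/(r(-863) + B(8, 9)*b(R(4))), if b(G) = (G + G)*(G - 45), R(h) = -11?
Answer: 1/33264 ≈ 3.0063e-5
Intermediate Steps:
r(I) = 0 (r(I) = (0*I)/2 = (½)*0 = 0)
b(G) = 2*G*(-45 + G) (b(G) = (2*G)*(-45 + G) = 2*G*(-45 + G))
B(C, N) = N*(-5 + C)
1/(r(-863) + B(8, 9)*b(R(4))) = 1/(0 + (9*(-5 + 8))*(2*(-11)*(-45 - 11))) = 1/(0 + (9*3)*(2*(-11)*(-56))) = 1/(0 + 27*1232) = 1/(0 + 33264) = 1/33264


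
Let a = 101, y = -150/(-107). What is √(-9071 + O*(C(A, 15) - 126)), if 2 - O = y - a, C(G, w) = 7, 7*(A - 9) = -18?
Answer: I*√242274322/107 ≈ 145.47*I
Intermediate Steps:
A = 45/7 (A = 9 + (⅐)*(-18) = 9 - 18/7 = 45/7 ≈ 6.4286)
y = 150/107 (y = -150*(-1/107) = 150/107 ≈ 1.4019)
O = 10871/107 (O = 2 - (150/107 - 1*101) = 2 - (150/107 - 101) = 2 - 1*(-10657/107) = 2 + 10657/107 = 10871/107 ≈ 101.60)
√(-9071 + O*(C(A, 15) - 126)) = √(-9071 + 10871*(7 - 126)/107) = √(-9071 + (10871/107)*(-119)) = √(-9071 - 1293649/107) = √(-2264246/107) = I*√242274322/107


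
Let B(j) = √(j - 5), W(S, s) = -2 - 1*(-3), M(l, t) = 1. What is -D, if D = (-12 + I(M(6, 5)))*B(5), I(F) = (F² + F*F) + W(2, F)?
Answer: 0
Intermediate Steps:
W(S, s) = 1 (W(S, s) = -2 + 3 = 1)
I(F) = 1 + 2*F² (I(F) = (F² + F*F) + 1 = (F² + F²) + 1 = 2*F² + 1 = 1 + 2*F²)
B(j) = √(-5 + j)
D = 0 (D = (-12 + (1 + 2*1²))*√(-5 + 5) = (-12 + (1 + 2*1))*√0 = (-12 + (1 + 2))*0 = (-12 + 3)*0 = -9*0 = 0)
-D = -1*0 = 0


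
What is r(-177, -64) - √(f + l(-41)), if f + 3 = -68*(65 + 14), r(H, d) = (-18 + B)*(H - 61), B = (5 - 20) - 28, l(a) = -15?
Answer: 14518 - 7*I*√110 ≈ 14518.0 - 73.417*I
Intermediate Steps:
B = -43 (B = -15 - 28 = -43)
r(H, d) = 3721 - 61*H (r(H, d) = (-18 - 43)*(H - 61) = -61*(-61 + H) = 3721 - 61*H)
f = -5375 (f = -3 - 68*(65 + 14) = -3 - 68*79 = -3 - 5372 = -5375)
r(-177, -64) - √(f + l(-41)) = (3721 - 61*(-177)) - √(-5375 - 15) = (3721 + 10797) - √(-5390) = 14518 - 7*I*√110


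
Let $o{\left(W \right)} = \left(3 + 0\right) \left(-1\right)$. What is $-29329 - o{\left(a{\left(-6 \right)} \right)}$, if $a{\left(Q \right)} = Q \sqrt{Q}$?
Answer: $-29326$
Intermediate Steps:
$a{\left(Q \right)} = Q^{\frac{3}{2}}$
$o{\left(W \right)} = -3$ ($o{\left(W \right)} = 3 \left(-1\right) = -3$)
$-29329 - o{\left(a{\left(-6 \right)} \right)} = -29329 - -3 = -29329 + 3 = -29326$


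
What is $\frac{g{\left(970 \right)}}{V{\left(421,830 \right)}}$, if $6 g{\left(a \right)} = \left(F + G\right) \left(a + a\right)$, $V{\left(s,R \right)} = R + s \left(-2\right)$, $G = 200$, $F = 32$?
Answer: $- \frac{56260}{9} \approx -6251.1$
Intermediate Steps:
$V{\left(s,R \right)} = R - 2 s$
$g{\left(a \right)} = \frac{232 a}{3}$ ($g{\left(a \right)} = \frac{\left(32 + 200\right) \left(a + a\right)}{6} = \frac{232 \cdot 2 a}{6} = \frac{464 a}{6} = \frac{232 a}{3}$)
$\frac{g{\left(970 \right)}}{V{\left(421,830 \right)}} = \frac{\frac{232}{3} \cdot 970}{830 - 842} = \frac{225040}{3 \left(830 - 842\right)} = \frac{225040}{3 \left(-12\right)} = \frac{225040}{3} \left(- \frac{1}{12}\right) = - \frac{56260}{9}$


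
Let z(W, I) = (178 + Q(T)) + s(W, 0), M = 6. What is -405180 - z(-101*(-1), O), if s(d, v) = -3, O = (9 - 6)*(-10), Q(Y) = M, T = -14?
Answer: -405361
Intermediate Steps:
Q(Y) = 6
O = -30 (O = 3*(-10) = -30)
z(W, I) = 181 (z(W, I) = (178 + 6) - 3 = 184 - 3 = 181)
-405180 - z(-101*(-1), O) = -405180 - 1*181 = -405180 - 181 = -405361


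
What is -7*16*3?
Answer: -336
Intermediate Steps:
-7*16*3 = -112*3 = -336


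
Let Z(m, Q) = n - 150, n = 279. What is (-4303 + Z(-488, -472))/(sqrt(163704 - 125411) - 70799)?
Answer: 147757513/2506230054 + 2087*sqrt(38293)/2506230054 ≈ 0.059119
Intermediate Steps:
Z(m, Q) = 129 (Z(m, Q) = 279 - 150 = 129)
(-4303 + Z(-488, -472))/(sqrt(163704 - 125411) - 70799) = (-4303 + 129)/(sqrt(163704 - 125411) - 70799) = -4174/(sqrt(38293) - 70799) = -4174/(-70799 + sqrt(38293))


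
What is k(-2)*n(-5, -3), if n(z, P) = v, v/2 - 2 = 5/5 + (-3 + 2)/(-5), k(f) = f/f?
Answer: 32/5 ≈ 6.4000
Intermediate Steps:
k(f) = 1
v = 32/5 (v = 4 + 2*(5/5 + (-3 + 2)/(-5)) = 4 + 2*(5*(⅕) - 1*(-⅕)) = 4 + 2*(1 + ⅕) = 4 + 2*(6/5) = 4 + 12/5 = 32/5 ≈ 6.4000)
n(z, P) = 32/5
k(-2)*n(-5, -3) = 1*(32/5) = 32/5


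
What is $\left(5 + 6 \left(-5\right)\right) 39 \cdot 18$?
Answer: $-17550$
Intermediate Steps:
$\left(5 + 6 \left(-5\right)\right) 39 \cdot 18 = \left(5 - 30\right) 39 \cdot 18 = \left(-25\right) 39 \cdot 18 = \left(-975\right) 18 = -17550$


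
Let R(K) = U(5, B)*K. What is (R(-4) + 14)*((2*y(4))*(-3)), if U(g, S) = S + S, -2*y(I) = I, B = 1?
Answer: 72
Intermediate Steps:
y(I) = -I/2
U(g, S) = 2*S
R(K) = 2*K (R(K) = (2*1)*K = 2*K)
(R(-4) + 14)*((2*y(4))*(-3)) = (2*(-4) + 14)*((2*(-½*4))*(-3)) = (-8 + 14)*((2*(-2))*(-3)) = 6*(-4*(-3)) = 6*12 = 72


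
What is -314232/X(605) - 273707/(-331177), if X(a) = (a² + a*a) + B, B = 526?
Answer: 574076001/1444120964 ≈ 0.39753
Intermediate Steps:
X(a) = 526 + 2*a² (X(a) = (a² + a*a) + 526 = (a² + a²) + 526 = 2*a² + 526 = 526 + 2*a²)
-314232/X(605) - 273707/(-331177) = -314232/(526 + 2*605²) - 273707/(-331177) = -314232/(526 + 2*366025) - 273707*(-1/331177) = -314232/(526 + 732050) + 39101/47311 = -314232/732576 + 39101/47311 = -314232*1/732576 + 39101/47311 = -13093/30524 + 39101/47311 = 574076001/1444120964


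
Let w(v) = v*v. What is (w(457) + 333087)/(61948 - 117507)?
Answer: -541936/55559 ≈ -9.7542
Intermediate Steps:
w(v) = v**2
(w(457) + 333087)/(61948 - 117507) = (457**2 + 333087)/(61948 - 117507) = (208849 + 333087)/(-55559) = 541936*(-1/55559) = -541936/55559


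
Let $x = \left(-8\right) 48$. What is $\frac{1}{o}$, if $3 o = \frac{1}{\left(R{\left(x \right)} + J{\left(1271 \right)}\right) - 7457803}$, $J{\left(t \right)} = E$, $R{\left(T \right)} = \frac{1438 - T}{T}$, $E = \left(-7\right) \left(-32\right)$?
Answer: $- \frac{1431856079}{64} \approx -2.2373 \cdot 10^{7}$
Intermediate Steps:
$x = -384$
$E = 224$
$R{\left(T \right)} = \frac{1438 - T}{T}$
$J{\left(t \right)} = 224$
$o = - \frac{64}{1431856079}$ ($o = \frac{1}{3 \left(\left(\frac{1438 - -384}{-384} + 224\right) - 7457803\right)} = \frac{1}{3 \left(\left(- \frac{1438 + 384}{384} + 224\right) - 7457803\right)} = \frac{1}{3 \left(\left(\left(- \frac{1}{384}\right) 1822 + 224\right) - 7457803\right)} = \frac{1}{3 \left(\left(- \frac{911}{192} + 224\right) - 7457803\right)} = \frac{1}{3 \left(\frac{42097}{192} - 7457803\right)} = \frac{1}{3 \left(- \frac{1431856079}{192}\right)} = \frac{1}{3} \left(- \frac{192}{1431856079}\right) = - \frac{64}{1431856079} \approx -4.4697 \cdot 10^{-8}$)
$\frac{1}{o} = \frac{1}{- \frac{64}{1431856079}} = - \frac{1431856079}{64}$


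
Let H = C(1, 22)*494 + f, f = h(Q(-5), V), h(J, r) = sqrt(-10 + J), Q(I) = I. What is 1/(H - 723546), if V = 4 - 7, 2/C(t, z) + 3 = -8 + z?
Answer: -87538198/63330050490139 - 121*I*sqrt(15)/63330050490139 ≈ -1.3823e-6 - 7.3998e-12*I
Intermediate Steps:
C(t, z) = 2/(-11 + z) (C(t, z) = 2/(-3 + (-8 + z)) = 2/(-11 + z))
V = -3
f = I*sqrt(15) (f = sqrt(-10 - 5) = sqrt(-15) = I*sqrt(15) ≈ 3.873*I)
H = 988/11 + I*sqrt(15) (H = (2/(-11 + 22))*494 + I*sqrt(15) = (2/11)*494 + I*sqrt(15) = 988/11 + I*sqrt(15) ≈ 89.818 + 3.873*I)
1/(H - 723546) = 1/((988/11 + I*sqrt(15)) - 723546) = 1/(-7958018/11 + I*sqrt(15))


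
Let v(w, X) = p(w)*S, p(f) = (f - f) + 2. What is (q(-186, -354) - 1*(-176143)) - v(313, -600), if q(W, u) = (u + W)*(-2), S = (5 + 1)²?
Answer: 177151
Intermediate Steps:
p(f) = 2 (p(f) = 0 + 2 = 2)
S = 36 (S = 6² = 36)
q(W, u) = -2*W - 2*u (q(W, u) = (W + u)*(-2) = -2*W - 2*u)
v(w, X) = 72 (v(w, X) = 2*36 = 72)
(q(-186, -354) - 1*(-176143)) - v(313, -600) = ((-2*(-186) - 2*(-354)) - 1*(-176143)) - 1*72 = ((372 + 708) + 176143) - 72 = (1080 + 176143) - 72 = 177223 - 72 = 177151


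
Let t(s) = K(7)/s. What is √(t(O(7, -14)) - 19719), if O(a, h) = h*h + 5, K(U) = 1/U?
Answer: 2*I*√9759174306/1407 ≈ 140.42*I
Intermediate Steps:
O(a, h) = 5 + h² (O(a, h) = h² + 5 = 5 + h²)
t(s) = 1/(7*s)
√(t(O(7, -14)) - 19719) = √(1/(7*(5 + (-14)²)) - 19719) = √(1/(7*(5 + 196)) - 19719) = √((⅐)/201 - 19719) = √((⅐)*(1/201) - 19719) = √(1/1407 - 19719) = √(-27744632/1407) = 2*I*√9759174306/1407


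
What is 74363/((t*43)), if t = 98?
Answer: 74363/4214 ≈ 17.647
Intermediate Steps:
74363/((t*43)) = 74363/((98*43)) = 74363/4214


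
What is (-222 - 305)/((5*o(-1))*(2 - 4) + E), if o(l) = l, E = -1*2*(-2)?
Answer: -527/14 ≈ -37.643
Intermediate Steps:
E = 4 (E = -2*(-2) = 4)
(-222 - 305)/((5*o(-1))*(2 - 4) + E) = (-222 - 305)/((5*(-1))*(2 - 4) + 4) = -527/(-5*(-2) + 4) = -527/(10 + 4) = -527/14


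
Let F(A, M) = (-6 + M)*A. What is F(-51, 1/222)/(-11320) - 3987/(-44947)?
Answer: 2322814391/37651202960 ≈ 0.061693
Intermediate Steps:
F(A, M) = A*(-6 + M)
F(-51, 1/222)/(-11320) - 3987/(-44947) = -51*(-6 + 1/222)/(-11320) - 3987/(-44947) = -51*(-6 + 1/222)*(-1/11320) - 3987*(-1/44947) = -51*(-1331/222)*(-1/11320) + 3987/44947 = (22627/74)*(-1/11320) + 3987/44947 = -22627/837680 + 3987/44947 = 2322814391/37651202960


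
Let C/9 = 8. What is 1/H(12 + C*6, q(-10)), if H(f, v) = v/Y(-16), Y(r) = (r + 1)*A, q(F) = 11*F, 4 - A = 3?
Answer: 3/22 ≈ 0.13636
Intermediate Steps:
A = 1 (A = 4 - 1*3 = 4 - 3 = 1)
C = 72 (C = 9*8 = 72)
Y(r) = 1 + r (Y(r) = (r + 1)*1 = (1 + r)*1 = 1 + r)
H(f, v) = -v/15 (H(f, v) = v/(1 - 16) = v/(-15) = v*(-1/15) = -v/15)
1/H(12 + C*6, q(-10)) = 1/(-11*(-10)/15) = 1/(-1/15*(-110)) = 1/(22/3) = 3/22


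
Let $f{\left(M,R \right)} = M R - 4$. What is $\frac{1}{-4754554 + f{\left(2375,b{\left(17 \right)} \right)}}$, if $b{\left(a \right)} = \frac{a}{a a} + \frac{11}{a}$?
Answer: $- \frac{17}{80798986} \approx -2.104 \cdot 10^{-7}$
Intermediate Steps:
$b{\left(a \right)} = \frac{12}{a}$ ($b{\left(a \right)} = \frac{a}{a^{2}} + \frac{11}{a} = \frac{1}{a} + \frac{11}{a} = \frac{12}{a}$)
$f{\left(M,R \right)} = -4 + M R$
$\frac{1}{-4754554 + f{\left(2375,b{\left(17 \right)} \right)}} = \frac{1}{-4754554 - \left(4 - 2375 \cdot \frac{12}{17}\right)} = \frac{1}{-4754554 - \left(4 - 2375 \cdot 12 \cdot \frac{1}{17}\right)} = \frac{1}{-4754554 + \left(-4 + 2375 \cdot \frac{12}{17}\right)} = \frac{1}{-4754554 + \left(-4 + \frac{28500}{17}\right)} = \frac{1}{-4754554 + \frac{28432}{17}} = \frac{1}{- \frac{80798986}{17}} = - \frac{17}{80798986}$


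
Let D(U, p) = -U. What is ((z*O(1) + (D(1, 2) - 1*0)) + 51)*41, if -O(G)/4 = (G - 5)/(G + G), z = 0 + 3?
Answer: 3034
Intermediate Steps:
z = 3
O(G) = -2*(-5 + G)/G (O(G) = -4*(G - 5)/(G + G) = -4*(-5 + G)/(2*G) = -4*(-5 + G)*1/(2*G) = -2*(-5 + G)/G)
((z*O(1) + (D(1, 2) - 1*0)) + 51)*41 = ((3*(-2 + 10/1) + (-1*1 - 1*0)) + 51)*41 = ((3*(-2 + 10*1) + (-1 + 0)) + 51)*41 = ((3*(-2 + 10) - 1) + 51)*41 = ((3*8 - 1) + 51)*41 = ((24 - 1) + 51)*41 = (23 + 51)*41 = 74*41 = 3034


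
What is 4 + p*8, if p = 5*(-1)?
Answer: -36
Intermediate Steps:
p = -5
4 + p*8 = 4 - 5*8 = 4 - 40 = -36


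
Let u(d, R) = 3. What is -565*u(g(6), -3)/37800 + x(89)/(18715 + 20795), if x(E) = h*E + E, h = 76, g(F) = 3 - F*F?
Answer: 142277/1106280 ≈ 0.12861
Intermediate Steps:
g(F) = 3 - F²
x(E) = 77*E (x(E) = 76*E + E = 77*E)
-565*u(g(6), -3)/37800 + x(89)/(18715 + 20795) = -565*3/37800 + (77*89)/(18715 + 20795) = -1695*1/37800 + 6853/39510 = -113/2520 + 6853*(1/39510) = -113/2520 + 6853/39510 = 142277/1106280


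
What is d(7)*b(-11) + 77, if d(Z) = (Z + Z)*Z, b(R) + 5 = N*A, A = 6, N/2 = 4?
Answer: 4291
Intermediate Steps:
N = 8 (N = 2*4 = 8)
b(R) = 43 (b(R) = -5 + 8*6 = -5 + 48 = 43)
d(Z) = 2*Z**2 (d(Z) = (2*Z)*Z = 2*Z**2)
d(7)*b(-11) + 77 = (2*7**2)*43 + 77 = (2*49)*43 + 77 = 98*43 + 77 = 4214 + 77 = 4291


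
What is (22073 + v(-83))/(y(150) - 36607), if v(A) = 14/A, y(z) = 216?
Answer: -1832045/3020453 ≈ -0.60655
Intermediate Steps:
(22073 + v(-83))/(y(150) - 36607) = (22073 + 14/(-83))/(216 - 36607) = (22073 + 14*(-1/83))/(-36391) = (22073 - 14/83)*(-1/36391) = (1832045/83)*(-1/36391) = -1832045/3020453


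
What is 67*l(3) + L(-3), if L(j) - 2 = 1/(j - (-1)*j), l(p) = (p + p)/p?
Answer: 815/6 ≈ 135.83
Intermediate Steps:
l(p) = 2 (l(p) = (2*p)/p = 2)
L(j) = 2 + 1/(2*j) (L(j) = 2 + 1/(j - (-1)*j) = 2 + 1/(j + j) = 2 + 1/(2*j))
67*l(3) + L(-3) = 67*2 + (2 + (½)/(-3)) = 134 + (2 + (½)*(-⅓)) = 134 + (2 - ⅙) = 134 + 11/6 = 815/6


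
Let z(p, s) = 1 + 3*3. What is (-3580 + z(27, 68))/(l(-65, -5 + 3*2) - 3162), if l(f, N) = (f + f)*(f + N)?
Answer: -1785/2579 ≈ -0.69213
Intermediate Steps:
z(p, s) = 10 (z(p, s) = 1 + 9 = 10)
l(f, N) = 2*f*(N + f) (l(f, N) = (2*f)*(N + f) = 2*f*(N + f))
(-3580 + z(27, 68))/(l(-65, -5 + 3*2) - 3162) = (-3580 + 10)/(2*(-65)*((-5 + 3*2) - 65) - 3162) = -3570/(2*(-65)*((-5 + 6) - 65) - 3162) = -3570/(2*(-65)*(1 - 65) - 3162) = -3570/(2*(-65)*(-64) - 3162) = -3570/(8320 - 3162) = -3570/5158 = -3570*1/5158 = -1785/2579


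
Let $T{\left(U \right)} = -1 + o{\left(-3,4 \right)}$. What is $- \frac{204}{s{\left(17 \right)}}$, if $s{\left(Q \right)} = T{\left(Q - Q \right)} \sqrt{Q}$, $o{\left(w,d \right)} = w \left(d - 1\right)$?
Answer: $\frac{6 \sqrt{17}}{5} \approx 4.9477$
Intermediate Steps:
$o{\left(w,d \right)} = w \left(-1 + d\right)$
$T{\left(U \right)} = -10$ ($T{\left(U \right)} = -1 - 3 \left(-1 + 4\right) = -1 - 9 = -10$)
$s{\left(Q \right)} = - 10 \sqrt{Q}$
$- \frac{204}{s{\left(17 \right)}} = - \frac{204}{\left(-10\right) \sqrt{17}} = - 204 \left(- \frac{\sqrt{17}}{170}\right) = \frac{6 \sqrt{17}}{5}$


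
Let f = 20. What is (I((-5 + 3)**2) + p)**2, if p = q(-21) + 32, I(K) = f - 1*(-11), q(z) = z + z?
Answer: 441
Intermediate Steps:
q(z) = 2*z
I(K) = 31 (I(K) = 20 - 1*(-11) = 20 + 11 = 31)
p = -10 (p = 2*(-21) + 32 = -42 + 32 = -10)
(I((-5 + 3)**2) + p)**2 = (31 - 10)**2 = 21**2 = 441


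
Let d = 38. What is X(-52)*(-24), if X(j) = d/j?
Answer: 228/13 ≈ 17.538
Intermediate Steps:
X(j) = 38/j
X(-52)*(-24) = (38/(-52))*(-24) = (38*(-1/52))*(-24) = -19/26*(-24) = 228/13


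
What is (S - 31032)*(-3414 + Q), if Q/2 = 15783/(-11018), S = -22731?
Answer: 1012008314367/5509 ≈ 1.8370e+8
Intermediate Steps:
Q = -15783/5509 (Q = 2*(15783/(-11018)) = 2*(15783*(-1/11018)) = 2*(-15783/11018) = -15783/5509 ≈ -2.8649)
(S - 31032)*(-3414 + Q) = (-22731 - 31032)*(-3414 - 15783/5509) = -53763*(-18823509/5509) = 1012008314367/5509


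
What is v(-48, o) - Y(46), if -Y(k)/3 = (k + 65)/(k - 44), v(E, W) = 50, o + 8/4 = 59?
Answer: 433/2 ≈ 216.50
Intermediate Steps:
o = 57 (o = -2 + 59 = 57)
Y(k) = -3*(65 + k)/(-44 + k) (Y(k) = -3*(k + 65)/(k - 44) = -3*(65 + k)/(-44 + k))
v(-48, o) - Y(46) = 50 - 3*(-65 - 1*46)/(-44 + 46) = 50 - 3*(-65 - 46)/2 = 50 - 3*(-111)/2 = 50 - 1*(-333/2) = 50 + 333/2 = 433/2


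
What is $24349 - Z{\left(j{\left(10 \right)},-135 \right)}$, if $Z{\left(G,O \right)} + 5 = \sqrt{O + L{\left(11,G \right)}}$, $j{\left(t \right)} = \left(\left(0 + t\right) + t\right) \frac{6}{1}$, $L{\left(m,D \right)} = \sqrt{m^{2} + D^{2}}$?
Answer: $24354 - \sqrt{-135 + \sqrt{14521}} \approx 24354.0 - 3.8075 i$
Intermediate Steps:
$L{\left(m,D \right)} = \sqrt{D^{2} + m^{2}}$
$j{\left(t \right)} = 12 t$ ($j{\left(t \right)} = \left(t + t\right) 6 \cdot 1 = 2 t 6 = 12 t$)
$Z{\left(G,O \right)} = -5 + \sqrt{O + \sqrt{121 + G^{2}}}$ ($Z{\left(G,O \right)} = -5 + \sqrt{O + \sqrt{G^{2} + 11^{2}}} = -5 + \sqrt{O + \sqrt{G^{2} + 121}} = -5 + \sqrt{O + \sqrt{121 + G^{2}}}$)
$24349 - Z{\left(j{\left(10 \right)},-135 \right)} = 24349 - \left(-5 + \sqrt{-135 + \sqrt{121 + \left(12 \cdot 10\right)^{2}}}\right) = 24349 - \left(-5 + \sqrt{-135 + \sqrt{121 + 120^{2}}}\right) = 24349 - \left(-5 + \sqrt{-135 + \sqrt{121 + 14400}}\right) = 24349 - \left(-5 + \sqrt{-135 + \sqrt{14521}}\right) = 24349 + \left(5 - \sqrt{-135 + \sqrt{14521}}\right) = 24354 - \sqrt{-135 + \sqrt{14521}}$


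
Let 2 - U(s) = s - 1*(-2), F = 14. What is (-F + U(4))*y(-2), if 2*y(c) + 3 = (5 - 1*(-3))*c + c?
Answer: 189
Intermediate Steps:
y(c) = -3/2 + 9*c/2 (y(c) = -3/2 + ((5 - 1*(-3))*c + c)/2 = -3/2 + ((5 + 3)*c + c)/2 = -3/2 + (8*c + c)/2 = -3/2 + (9*c)/2 = -3/2 + 9*c/2)
U(s) = -s (U(s) = 2 - (s - 1*(-2)) = 2 - (s + 2) = 2 - (2 + s) = 2 + (-2 - s) = -s)
(-F + U(4))*y(-2) = (-1*14 - 1*4)*(-3/2 + (9/2)*(-2)) = (-14 - 4)*(-3/2 - 9) = -18*(-21/2) = 189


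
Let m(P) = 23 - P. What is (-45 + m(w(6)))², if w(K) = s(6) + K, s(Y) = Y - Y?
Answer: 784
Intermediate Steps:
s(Y) = 0
w(K) = K (w(K) = 0 + K = K)
(-45 + m(w(6)))² = (-45 + (23 - 1*6))² = (-45 + (23 - 6))² = (-45 + 17)² = (-28)² = 784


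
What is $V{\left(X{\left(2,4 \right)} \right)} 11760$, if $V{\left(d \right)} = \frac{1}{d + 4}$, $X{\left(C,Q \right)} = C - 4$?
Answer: $5880$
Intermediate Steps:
$X{\left(C,Q \right)} = -4 + C$
$V{\left(d \right)} = \frac{1}{4 + d}$
$V{\left(X{\left(2,4 \right)} \right)} 11760 = \frac{1}{4 + \left(-4 + 2\right)} 11760 = \frac{1}{4 - 2} \cdot 11760 = \frac{1}{2} \cdot 11760 = 5880$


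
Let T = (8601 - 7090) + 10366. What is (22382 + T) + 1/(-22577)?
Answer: 773465442/22577 ≈ 34259.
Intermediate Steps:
T = 11877 (T = 1511 + 10366 = 11877)
(22382 + T) + 1/(-22577) = (22382 + 11877) + 1/(-22577) = 34259 - 1/22577 = 773465442/22577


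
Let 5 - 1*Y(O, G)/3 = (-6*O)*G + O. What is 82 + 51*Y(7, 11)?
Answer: 70462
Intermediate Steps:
Y(O, G) = 15 - 3*O + 18*G*O (Y(O, G) = 15 - 3*((-6*O)*G + O) = 15 - 3*(-6*G*O + O) = 15 - 3*(O - 6*G*O) = 15 + (-3*O + 18*G*O) = 15 - 3*O + 18*G*O)
82 + 51*Y(7, 11) = 82 + 51*(15 - 3*7 + 18*11*7) = 82 + 51*(15 - 21 + 1386) = 82 + 51*1380 = 82 + 70380 = 70462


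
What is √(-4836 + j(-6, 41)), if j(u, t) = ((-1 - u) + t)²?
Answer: 4*I*√170 ≈ 52.154*I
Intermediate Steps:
j(u, t) = (-1 + t - u)²
√(-4836 + j(-6, 41)) = √(-4836 + (1 - 6 - 1*41)²) = √(-4836 + (1 - 6 - 41)²) = √(-4836 + (-46)²) = √(-4836 + 2116) = √(-2720) = 4*I*√170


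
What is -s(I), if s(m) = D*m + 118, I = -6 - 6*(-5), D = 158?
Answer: -3910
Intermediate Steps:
I = 24 (I = -6 + 30 = 24)
s(m) = 118 + 158*m (s(m) = 158*m + 118 = 118 + 158*m)
-s(I) = -(118 + 158*24) = -(118 + 3792) = -1*3910 = -3910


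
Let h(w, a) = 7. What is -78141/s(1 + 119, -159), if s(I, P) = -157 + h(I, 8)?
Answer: 26047/50 ≈ 520.94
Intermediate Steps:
s(I, P) = -150 (s(I, P) = -157 + 7 = -150)
-78141/s(1 + 119, -159) = -78141/(-150) = -78141*(-1/150) = 26047/50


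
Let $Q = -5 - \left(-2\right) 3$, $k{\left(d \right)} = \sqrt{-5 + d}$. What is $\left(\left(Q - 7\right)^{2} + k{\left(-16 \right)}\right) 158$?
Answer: $5688 + 158 i \sqrt{21} \approx 5688.0 + 724.05 i$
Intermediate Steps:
$Q = 1$ ($Q = -5 - -6 = -5 + 6 = 1$)
$\left(\left(Q - 7\right)^{2} + k{\left(-16 \right)}\right) 158 = \left(\left(1 - 7\right)^{2} + \sqrt{-5 - 16}\right) 158 = \left(\left(-6\right)^{2} + \sqrt{-21}\right) 158 = \left(36 + i \sqrt{21}\right) 158 = 5688 + 158 i \sqrt{21}$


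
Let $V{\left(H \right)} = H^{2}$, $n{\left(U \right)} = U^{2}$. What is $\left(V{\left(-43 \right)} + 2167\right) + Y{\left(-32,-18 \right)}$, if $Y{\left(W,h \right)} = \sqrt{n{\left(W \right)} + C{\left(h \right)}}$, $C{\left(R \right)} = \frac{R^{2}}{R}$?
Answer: $4016 + \sqrt{1006} \approx 4047.7$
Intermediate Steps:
$C{\left(R \right)} = R$
$Y{\left(W,h \right)} = \sqrt{h + W^{2}}$ ($Y{\left(W,h \right)} = \sqrt{W^{2} + h} = \sqrt{h + W^{2}}$)
$\left(V{\left(-43 \right)} + 2167\right) + Y{\left(-32,-18 \right)} = \left(\left(-43\right)^{2} + 2167\right) + \sqrt{-18 + \left(-32\right)^{2}} = \left(1849 + 2167\right) + \sqrt{-18 + 1024} = 4016 + \sqrt{1006}$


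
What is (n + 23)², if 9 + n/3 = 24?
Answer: 4624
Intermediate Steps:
n = 45 (n = -27 + 3*24 = -27 + 72 = 45)
(n + 23)² = (45 + 23)² = 68² = 4624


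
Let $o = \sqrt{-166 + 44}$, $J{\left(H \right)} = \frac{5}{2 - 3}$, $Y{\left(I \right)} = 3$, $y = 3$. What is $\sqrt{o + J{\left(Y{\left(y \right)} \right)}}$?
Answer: $\sqrt{-5 + i \sqrt{122}} \approx 1.8874 + 2.9261 i$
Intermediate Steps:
$J{\left(H \right)} = -5$ ($J{\left(H \right)} = \frac{5}{-1} = 5 \left(-1\right) = -5$)
$o = i \sqrt{122}$ ($o = \sqrt{-122} = i \sqrt{122} \approx 11.045 i$)
$\sqrt{o + J{\left(Y{\left(y \right)} \right)}} = \sqrt{i \sqrt{122} - 5} = \sqrt{-5 + i \sqrt{122}}$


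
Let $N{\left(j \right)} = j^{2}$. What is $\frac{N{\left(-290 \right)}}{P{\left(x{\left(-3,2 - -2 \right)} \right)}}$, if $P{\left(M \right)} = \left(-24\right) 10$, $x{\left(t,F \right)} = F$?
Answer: $- \frac{4205}{12} \approx -350.42$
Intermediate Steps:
$P{\left(M \right)} = -240$
$\frac{N{\left(-290 \right)}}{P{\left(x{\left(-3,2 - -2 \right)} \right)}} = \frac{\left(-290\right)^{2}}{-240} = 84100 \left(- \frac{1}{240}\right) = - \frac{4205}{12}$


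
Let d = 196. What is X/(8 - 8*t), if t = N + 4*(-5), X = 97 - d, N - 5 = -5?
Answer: -33/56 ≈ -0.58929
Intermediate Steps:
N = 0 (N = 5 - 5 = 0)
X = -99 (X = 97 - 1*196 = 97 - 196 = -99)
t = -20 (t = 0 + 4*(-5) = 0 - 20 = -20)
X/(8 - 8*t) = -99/(8 - 8*(-20)) = -99/(8 + 160) = -99/168 = -99*1/168 = -33/56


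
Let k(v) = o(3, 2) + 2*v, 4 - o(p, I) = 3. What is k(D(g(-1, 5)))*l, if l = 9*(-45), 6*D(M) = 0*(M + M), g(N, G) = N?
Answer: -405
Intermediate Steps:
o(p, I) = 1 (o(p, I) = 4 - 1*3 = 4 - 3 = 1)
D(M) = 0 (D(M) = (0*(M + M))/6 = (0*(2*M))/6 = (⅙)*0 = 0)
l = -405
k(v) = 1 + 2*v
k(D(g(-1, 5)))*l = (1 + 2*0)*(-405) = (1 + 0)*(-405) = 1*(-405) = -405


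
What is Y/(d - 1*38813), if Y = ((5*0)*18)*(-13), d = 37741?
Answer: 0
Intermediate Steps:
Y = 0 (Y = (0*18)*(-13) = 0*(-13) = 0)
Y/(d - 1*38813) = 0/(37741 - 1*38813) = 0/(37741 - 38813) = 0/(-1072) = 0*(-1/1072) = 0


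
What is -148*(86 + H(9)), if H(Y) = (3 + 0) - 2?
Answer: -12876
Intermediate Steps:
H(Y) = 1 (H(Y) = 3 - 2 = 1)
-148*(86 + H(9)) = -148*(86 + 1) = -148*87 = -12876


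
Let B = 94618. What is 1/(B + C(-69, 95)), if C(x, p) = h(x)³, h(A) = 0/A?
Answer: 1/94618 ≈ 1.0569e-5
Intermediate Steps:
h(A) = 0
C(x, p) = 0 (C(x, p) = 0³ = 0)
1/(B + C(-69, 95)) = 1/(94618 + 0) = 1/94618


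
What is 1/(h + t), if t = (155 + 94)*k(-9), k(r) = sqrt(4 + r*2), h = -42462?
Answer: -337/14316583 - 83*I*sqrt(14)/601296486 ≈ -2.3539e-5 - 5.1648e-7*I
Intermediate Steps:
k(r) = sqrt(4 + 2*r)
t = 249*I*sqrt(14) (t = (155 + 94)*sqrt(4 + 2*(-9)) = 249*sqrt(4 - 18) = 249*sqrt(-14) = 249*(I*sqrt(14)) = 249*I*sqrt(14) ≈ 931.67*I)
1/(h + t) = 1/(-42462 + 249*I*sqrt(14))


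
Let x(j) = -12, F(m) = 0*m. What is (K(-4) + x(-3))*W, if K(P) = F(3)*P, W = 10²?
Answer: -1200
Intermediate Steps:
F(m) = 0
W = 100
K(P) = 0 (K(P) = 0*P = 0)
(K(-4) + x(-3))*W = (0 - 12)*100 = -12*100 = -1200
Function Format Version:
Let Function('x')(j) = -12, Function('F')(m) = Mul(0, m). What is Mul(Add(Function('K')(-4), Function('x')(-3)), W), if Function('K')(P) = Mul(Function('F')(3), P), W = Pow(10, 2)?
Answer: -1200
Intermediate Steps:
Function('F')(m) = 0
W = 100
Function('K')(P) = 0 (Function('K')(P) = Mul(0, P) = 0)
Mul(Add(Function('K')(-4), Function('x')(-3)), W) = Mul(Add(0, -12), 100) = Mul(-12, 100) = -1200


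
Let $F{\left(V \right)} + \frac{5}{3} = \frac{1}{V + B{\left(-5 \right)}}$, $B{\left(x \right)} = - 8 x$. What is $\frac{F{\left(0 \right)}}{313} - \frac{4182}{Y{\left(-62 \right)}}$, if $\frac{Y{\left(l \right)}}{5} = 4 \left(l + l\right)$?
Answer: $\frac{978671}{582180} \approx 1.681$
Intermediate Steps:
$Y{\left(l \right)} = 40 l$ ($Y{\left(l \right)} = 5 \cdot 4 \left(l + l\right) = 5 \cdot 4 \cdot 2 l = 5 \cdot 8 l = 40 l$)
$F{\left(V \right)} = - \frac{5}{3} + \frac{1}{40 + V}$ ($F{\left(V \right)} = - \frac{5}{3} + \frac{1}{V - -40} = - \frac{5}{3} + \frac{1}{V + 40} = - \frac{5}{3} + \frac{1}{40 + V}$)
$\frac{F{\left(0 \right)}}{313} - \frac{4182}{Y{\left(-62 \right)}} = \frac{\frac{1}{3} \frac{1}{40 + 0} \left(-197 - 0\right)}{313} - \frac{4182}{40 \left(-62\right)} = \frac{-197 + 0}{3 \cdot 40} \cdot \frac{1}{313} - \frac{4182}{-2480} = \frac{1}{3} \cdot \frac{1}{40} \left(-197\right) \frac{1}{313} - - \frac{2091}{1240} = \left(- \frac{197}{120}\right) \frac{1}{313} + \frac{2091}{1240} = - \frac{197}{37560} + \frac{2091}{1240} = \frac{978671}{582180}$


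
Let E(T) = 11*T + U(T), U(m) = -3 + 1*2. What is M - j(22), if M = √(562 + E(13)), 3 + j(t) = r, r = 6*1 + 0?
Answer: -3 + 8*√11 ≈ 23.533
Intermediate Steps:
U(m) = -1 (U(m) = -3 + 2 = -1)
r = 6 (r = 6 + 0 = 6)
E(T) = -1 + 11*T (E(T) = 11*T - 1 = -1 + 11*T)
j(t) = 3 (j(t) = -3 + 6 = 3)
M = 8*√11 (M = √(562 + (-1 + 11*13)) = √(562 + (-1 + 143)) = √(562 + 142) = √704 = 8*√11 ≈ 26.533)
M - j(22) = 8*√11 - 1*3 = 8*√11 - 3 = -3 + 8*√11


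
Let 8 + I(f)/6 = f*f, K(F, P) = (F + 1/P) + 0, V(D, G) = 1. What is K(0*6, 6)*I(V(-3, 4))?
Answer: -7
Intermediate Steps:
K(F, P) = F + 1/P
I(f) = -48 + 6*f² (I(f) = -48 + 6*(f*f) = -48 + 6*f²)
K(0*6, 6)*I(V(-3, 4)) = (0*6 + 1/6)*(-48 + 6*1²) = (0 + ⅙)*(-48 + 6*1) = (-48 + 6)/6 = (⅙)*(-42) = -7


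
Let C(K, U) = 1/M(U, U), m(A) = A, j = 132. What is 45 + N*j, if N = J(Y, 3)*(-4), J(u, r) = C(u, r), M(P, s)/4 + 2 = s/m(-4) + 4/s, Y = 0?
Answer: 2349/17 ≈ 138.18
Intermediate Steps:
M(P, s) = -8 - s + 16/s (M(P, s) = -8 + 4*(s/(-4) + 4/s) = -8 + 4*(s*(-¼) + 4/s) = -8 + 4*(-s/4 + 4/s) = -8 + 4*(4/s - s/4) = -8 + (-s + 16/s) = -8 - s + 16/s)
C(K, U) = 1/(-8 - U + 16/U)
J(u, r) = r/(16 - r*(8 + r))
N = 12/17 (N = (3/(16 - 1*3*(8 + 3)))*(-4) = (3/(16 - 1*3*11))*(-4) = (3/(16 - 33))*(-4) = (3/(-17))*(-4) = (3*(-1/17))*(-4) = -3/17*(-4) = 12/17 ≈ 0.70588)
45 + N*j = 45 + (12/17)*132 = 45 + 1584/17 = 2349/17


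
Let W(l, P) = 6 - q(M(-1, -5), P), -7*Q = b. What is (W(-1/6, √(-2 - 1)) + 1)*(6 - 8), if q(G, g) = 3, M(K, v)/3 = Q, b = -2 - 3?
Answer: -8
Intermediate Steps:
b = -5
Q = 5/7 (Q = -⅐*(-5) = 5/7 ≈ 0.71429)
M(K, v) = 15/7 (M(K, v) = 3*(5/7) = 15/7)
W(l, P) = 3 (W(l, P) = 6 - 1*3 = 6 - 3 = 3)
(W(-1/6, √(-2 - 1)) + 1)*(6 - 8) = (3 + 1)*(6 - 8) = 4*(-2) = -8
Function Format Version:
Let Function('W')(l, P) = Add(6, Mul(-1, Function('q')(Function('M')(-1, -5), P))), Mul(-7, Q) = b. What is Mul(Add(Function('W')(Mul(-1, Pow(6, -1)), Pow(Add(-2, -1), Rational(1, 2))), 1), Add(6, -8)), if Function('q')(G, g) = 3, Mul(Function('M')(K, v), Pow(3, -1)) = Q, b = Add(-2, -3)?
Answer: -8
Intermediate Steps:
b = -5
Q = Rational(5, 7) (Q = Mul(Rational(-1, 7), -5) = Rational(5, 7) ≈ 0.71429)
Function('M')(K, v) = Rational(15, 7) (Function('M')(K, v) = Mul(3, Rational(5, 7)) = Rational(15, 7))
Function('W')(l, P) = 3 (Function('W')(l, P) = Add(6, Mul(-1, 3)) = Add(6, -3) = 3)
Mul(Add(Function('W')(Mul(-1, Pow(6, -1)), Pow(Add(-2, -1), Rational(1, 2))), 1), Add(6, -8)) = Mul(Add(3, 1), Add(6, -8)) = Mul(4, -2) = -8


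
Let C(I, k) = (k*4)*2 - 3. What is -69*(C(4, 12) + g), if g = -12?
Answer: -5589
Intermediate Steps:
C(I, k) = -3 + 8*k (C(I, k) = (4*k)*2 - 3 = 8*k - 3 = -3 + 8*k)
-69*(C(4, 12) + g) = -69*((-3 + 8*12) - 12) = -69*((-3 + 96) - 12) = -69*(93 - 12) = -69*81 = -5589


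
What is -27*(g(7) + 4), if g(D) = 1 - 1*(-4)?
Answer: -243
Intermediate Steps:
g(D) = 5 (g(D) = 1 + 4 = 5)
-27*(g(7) + 4) = -27*(5 + 4) = -27*9 = -243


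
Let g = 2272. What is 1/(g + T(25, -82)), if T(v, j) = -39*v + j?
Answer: 1/1215 ≈ 0.00082305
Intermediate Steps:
T(v, j) = j - 39*v
1/(g + T(25, -82)) = 1/(2272 + (-82 - 39*25)) = 1/(2272 + (-82 - 975)) = 1/(2272 - 1057) = 1/1215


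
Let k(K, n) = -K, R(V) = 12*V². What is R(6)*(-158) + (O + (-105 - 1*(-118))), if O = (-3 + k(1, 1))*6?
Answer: -68267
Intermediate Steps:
O = -24 (O = (-3 - 1*1)*6 = (-3 - 1)*6 = -4*6 = -24)
R(6)*(-158) + (O + (-105 - 1*(-118))) = (12*6²)*(-158) + (-24 + (-105 - 1*(-118))) = (12*36)*(-158) + (-24 + (-105 + 118)) = 432*(-158) + (-24 + 13) = -68256 - 11 = -68267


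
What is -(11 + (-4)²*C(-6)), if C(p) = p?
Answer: 85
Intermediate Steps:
-(11 + (-4)²*C(-6)) = -(11 + (-4)²*(-6)) = -(11 + 16*(-6)) = -(11 - 96) = -1*(-85) = 85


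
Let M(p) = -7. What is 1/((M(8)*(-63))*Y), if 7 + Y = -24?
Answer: -1/13671 ≈ -7.3148e-5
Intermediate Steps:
Y = -31 (Y = -7 - 24 = -31)
1/((M(8)*(-63))*Y) = 1/(-7*(-63)*(-31)) = 1/(441*(-31)) = 1/(-13671) = -1/13671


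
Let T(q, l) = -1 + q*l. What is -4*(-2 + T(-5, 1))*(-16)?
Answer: -512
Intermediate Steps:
T(q, l) = -1 + l*q
-4*(-2 + T(-5, 1))*(-16) = -4*(-2 + (-1 + 1*(-5)))*(-16) = -4*(-2 + (-1 - 5))*(-16) = -4*(-2 - 6)*(-16) = -(-32)*(-16) = -4*128 = -512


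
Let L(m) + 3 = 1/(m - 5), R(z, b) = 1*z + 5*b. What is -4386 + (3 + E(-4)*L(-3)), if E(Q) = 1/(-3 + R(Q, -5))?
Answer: -1122023/256 ≈ -4382.9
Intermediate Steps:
R(z, b) = z + 5*b
L(m) = -3 + 1/(-5 + m) (L(m) = -3 + 1/(m - 5) = -3 + 1/(-5 + m))
E(Q) = 1/(-28 + Q) (E(Q) = 1/(-3 + (Q + 5*(-5))) = 1/(-3 + (Q - 25)) = 1/(-3 + (-25 + Q)) = 1/(-28 + Q))
-4386 + (3 + E(-4)*L(-3)) = -4386 + (3 + ((16 - 3*(-3))/(-5 - 3))/(-28 - 4)) = -4386 + (3 + ((16 + 9)/(-8))/(-32)) = -4386 + (3 - (-1)*25/256) = -4386 + (3 - 1/32*(-25/8)) = -4386 + (3 + 25/256) = -4386 + 793/256 = -1122023/256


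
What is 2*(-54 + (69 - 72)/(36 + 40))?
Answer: -4107/38 ≈ -108.08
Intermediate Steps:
2*(-54 + (69 - 72)/(36 + 40)) = 2*(-54 - 3/76) = 2*(-4107/76) = -4107/38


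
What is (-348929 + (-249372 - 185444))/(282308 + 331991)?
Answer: -783745/614299 ≈ -1.2758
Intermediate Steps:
(-348929 + (-249372 - 185444))/(282308 + 331991) = (-348929 - 434816)/614299 = -783745*1/614299 = -783745/614299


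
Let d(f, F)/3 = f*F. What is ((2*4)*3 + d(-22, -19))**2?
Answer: 1633284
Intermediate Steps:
d(f, F) = 3*F*f (d(f, F) = 3*(f*F) = 3*(F*f) = 3*F*f)
((2*4)*3 + d(-22, -19))**2 = ((2*4)*3 + 3*(-19)*(-22))**2 = (8*3 + 1254)**2 = (24 + 1254)**2 = 1278**2 = 1633284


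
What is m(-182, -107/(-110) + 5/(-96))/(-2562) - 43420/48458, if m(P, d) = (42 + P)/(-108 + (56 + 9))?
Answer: -171078280/190658001 ≈ -0.89730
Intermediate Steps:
m(P, d) = -42/43 - P/43 (m(P, d) = (42 + P)/(-108 + 65) = (42 + P)/(-43) = (42 + P)*(-1/43) = -42/43 - P/43)
m(-182, -107/(-110) + 5/(-96))/(-2562) - 43420/48458 = (-42/43 - 1/43*(-182))/(-2562) - 43420/48458 = (-42/43 + 182/43)*(-1/2562) - 43420*1/48458 = (140/43)*(-1/2562) - 21710/24229 = -10/7869 - 21710/24229 = -171078280/190658001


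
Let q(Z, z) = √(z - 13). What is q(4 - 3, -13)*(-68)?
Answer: -68*I*√26 ≈ -346.73*I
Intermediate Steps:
q(Z, z) = √(-13 + z)
q(4 - 3, -13)*(-68) = √(-13 - 13)*(-68) = √(-26)*(-68) = (I*√26)*(-68) = -68*I*√26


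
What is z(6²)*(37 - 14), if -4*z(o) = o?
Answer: -207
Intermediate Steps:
z(o) = -o/4
z(6²)*(37 - 14) = (-¼*6²)*(37 - 14) = -¼*36*23 = -9*23 = -207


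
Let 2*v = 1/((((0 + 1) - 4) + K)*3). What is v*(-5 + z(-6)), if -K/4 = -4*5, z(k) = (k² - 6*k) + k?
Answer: 61/462 ≈ 0.13203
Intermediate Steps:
z(k) = k² - 5*k
K = 80 (K = -(-16)*5 = -4*(-20) = 80)
v = 1/462 (v = 1/(2*(((((0 + 1) - 4) + 80)*3))) = 1/(2*((((1 - 4) + 80)*3))) = 1/(2*(((-3 + 80)*3))) = 1/(2*((77*3))) = (½)/231 = (½)*(1/231) = 1/462 ≈ 0.0021645)
v*(-5 + z(-6)) = (-5 - 6*(-5 - 6))/462 = (-5 - 6*(-11))/462 = (-5 + 66)/462 = (1/462)*61 = 61/462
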